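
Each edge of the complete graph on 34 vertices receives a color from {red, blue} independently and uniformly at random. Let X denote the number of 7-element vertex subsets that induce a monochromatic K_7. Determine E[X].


Let X = Σ_S X_S over the C(34, 7) = 5379616 subsets S of size 7, where X_S = 1 if the K_7 on S is monochromatic.
For a fixed S, the K_7 on S has C(7, 2) = 21 edges. P[all 21 edges red] = (1/2)^21, and likewise for blue, so P[monochromatic] = 2·(1/2)^21 = 2^{1 − 21} = 1/1048576.
By linearity: E[X] = C(34, 7) · 2^{1 − 21} = 5379616 · 1/1048576 = 168113/32768.
Numerically: E[X] ≈ 5.130.

E[X] = C(34,7)·2^(1−C(7,2)) = 168113/32768 ≈ 5.130.


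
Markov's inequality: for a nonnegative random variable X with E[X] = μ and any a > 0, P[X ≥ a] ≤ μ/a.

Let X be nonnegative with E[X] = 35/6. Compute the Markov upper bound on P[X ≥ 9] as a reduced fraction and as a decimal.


μ = E[X] = 35/6, a = 9.
Markov: P[X ≥ 9] ≤ μ/a = (35/6)/9 = 35/54.
Numerically: ≈ 0.648.
(Since a = 9 > μ = 5.833, the bound 35/54 is < 1 and informative.)

P[X ≥ 9] ≤ 35/54 ≈ 0.648.


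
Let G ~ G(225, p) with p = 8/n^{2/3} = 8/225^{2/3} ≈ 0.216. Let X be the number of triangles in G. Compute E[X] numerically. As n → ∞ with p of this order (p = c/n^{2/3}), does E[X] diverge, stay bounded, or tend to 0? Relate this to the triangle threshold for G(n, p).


Number of potential triangles: C(225, 3) = 1873200.
Each occurs with probability p³ ≈ (0.216)³ ≈ 1.01136e-02.
By linearity: E[X] = C(225, 3)·p³ ≈ 1873200 · 1.01136e-02 ≈ 18944.759.
Since α = 2/3 < 1, p = c/n^{2/3} ≫ 1/n is above the triangle threshold p ~ 1/n. Asymptotically E[X] ~ (c³/6)·n^{3(1−α)} = (8³/6)·n^{1} → ∞; triangles are abundant w.h.p.

E[X] ≈ 18944.759; in regime p = Θ(1/n^{2/3}) E[X] diverges (above the triangle threshold p ~ 1/n).


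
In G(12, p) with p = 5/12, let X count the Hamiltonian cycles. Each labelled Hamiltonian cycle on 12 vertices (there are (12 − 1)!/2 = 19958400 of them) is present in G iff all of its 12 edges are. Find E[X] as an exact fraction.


K_12 has (12 − 1)!/2 = 19958400 labelled Hamiltonian cycles.
For each such Hamiltonian cycle H, let X_H = 1 if all 12 edges of H are present in G. Then P[X_H = 1] = p^{12} = (5/12)^{12} = 244140625/8916100448256.
Summing the indicators: E[X] = Σ_H E[X_H] = 19958400 · p^{12} = 19958400 · 244140625/8916100448256 = 469970703125/859963392.
Numerically: E[X] ≈ 546.5.

E[X] = 19958400 · (5/12)^{12} = 469970703125/859963392 ≈ 546.5.


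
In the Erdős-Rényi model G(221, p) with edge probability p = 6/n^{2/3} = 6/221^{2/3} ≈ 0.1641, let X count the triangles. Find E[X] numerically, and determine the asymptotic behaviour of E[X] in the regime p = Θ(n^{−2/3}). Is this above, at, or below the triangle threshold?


Number of potential triangles: C(221, 3) = 1774630.
Each occurs with probability p³ ≈ (0.1641)³ ≈ 4.422514e-03.
By linearity: E[X] = C(221, 3)·p³ ≈ 1774630 · 4.422514e-03 ≈ 7848.3258.
Since α = 2/3 < 1, p = c/n^{2/3} ≫ 1/n is above the triangle threshold p ~ 1/n. Asymptotically E[X] ~ (c³/6)·n^{3(1−α)} = (6³/6)·n^{1} → ∞; triangles are abundant w.h.p.

E[X] ≈ 7848.3258; in regime p = Θ(1/n^{2/3}) E[X] diverges (above the triangle threshold p ~ 1/n).


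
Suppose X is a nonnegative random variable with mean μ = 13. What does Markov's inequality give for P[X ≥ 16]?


μ = E[X] = 13, a = 16.
Markov: P[X ≥ 16] ≤ μ/a = (13)/16 = 13/16.
Numerically: ≈ 0.812500.
(Since a = 16 > μ = 13.000000, the bound 13/16 is < 1 and informative.)

P[X ≥ 16] ≤ 13/16 ≈ 0.812500.


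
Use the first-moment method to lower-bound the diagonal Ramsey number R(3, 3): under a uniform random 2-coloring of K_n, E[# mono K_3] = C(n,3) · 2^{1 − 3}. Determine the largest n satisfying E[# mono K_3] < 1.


We need C(n, 3) · 2^{1 − 3} < 1, i.e. C(n, 3) < 2^{3 − 1} = 4.
Check values of n near the boundary:
  n = 3: C(3, 3) = 1; 1 < 4? YES
  n = 4: C(4, 3) = 4; 4 < 4? NO
  n = 5: C(5, 3) = 10; 10 < 4? NO
  n = 6: C(6, 3) = 20; 20 < 4? NO
The largest n with C(n, 3) < 4 is n = 3 (where E[X] = 1/4 ≈ 0.25000). Hence R(3, 3) > 3, i.e. R(3, 3) ≥ 4.

Largest n = 3; hence R(3, 3) > 3.


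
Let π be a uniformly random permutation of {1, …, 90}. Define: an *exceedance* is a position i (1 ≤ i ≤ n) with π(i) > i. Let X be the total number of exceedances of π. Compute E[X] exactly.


Write X = Σ_{i=1}^{90} X_i, where X_i = 1_{π(i) > i}.
For each fixed i, π(i) is uniform over {1, …, 90} (marginal of a uniform permutation), so P[π(i) > i] = (n − i)/n. Summing: Σ_{i=1}^{90} (n − i)/n = (0 + 1 + … + 89)/90 = 90(90 − 1)/(2·90) = (90 − 1)/2.
Hence E[X] = Σ_{i=1}^{90} (90 − i)/90 = 89/2 ≈ 44.5000.

E[X] = 89/2 = 44.5000.


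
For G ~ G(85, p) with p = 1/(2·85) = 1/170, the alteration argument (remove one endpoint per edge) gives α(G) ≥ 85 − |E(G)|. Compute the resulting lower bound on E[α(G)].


E[|E(G)|] = C(85, 2)·p = 3570 · (1/170) = 21.
E[α(G)] ≥ n − E[|E(G)|] = 85 − 21 = 64.
Numerically: ≈ 64.000.
(This is only a lower bound; the true E[α(G)] may be larger.)

E[α(G)] ≥ 64 ≈ 64.000.


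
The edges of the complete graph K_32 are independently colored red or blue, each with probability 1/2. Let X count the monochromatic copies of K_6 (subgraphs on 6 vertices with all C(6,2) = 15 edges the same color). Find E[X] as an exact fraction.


Let X = Σ_S X_S over the C(32, 6) = 906192 subsets S of size 6, where X_S = 1 if the K_6 on S is monochromatic.
For a fixed S, the K_6 on S has C(6, 2) = 15 edges. P[all 15 edges red] = (1/2)^15, and likewise for blue, so P[monochromatic] = 2·(1/2)^15 = 2^{1 − 15} = 1/16384.
By linearity of expectation: E[X] = C(32, 6) · 2^{1 − 15} = 906192 · 1/16384 = 56637/1024.
Numerically: E[X] ≈ 55.30957.

E[X] = C(32,6)·2^(1−C(6,2)) = 56637/1024 ≈ 55.30957.


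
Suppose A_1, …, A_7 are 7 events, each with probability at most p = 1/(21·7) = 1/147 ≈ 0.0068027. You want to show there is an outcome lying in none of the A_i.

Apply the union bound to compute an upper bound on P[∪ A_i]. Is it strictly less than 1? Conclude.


Union bound: P[∪_{i=1}^{7} A_i] ≤ Σ_i P[A_i] ≤ 7·p = 7·(1/147) = 1/21.
Numerically: 1/21 ≈ 0.0476190.
Is 1/21 < 1? YES.
Since P[∪ A_i] ≤ 1/21 < 1, the complement has P[∩ A_i^c] ≥ 1 − 1/21 = 20/21 > 0, so some outcome avoids every A_i.

7·p = 1/21 ≈ 0.0476190; existence CERTIFIED by the union bound.


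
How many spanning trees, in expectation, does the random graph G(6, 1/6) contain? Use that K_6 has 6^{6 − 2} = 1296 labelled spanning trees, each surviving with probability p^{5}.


K_6 has 6^{6 − 2} = 1296 labelled spanning trees.
For each such spanning tree H, let X_H = 1 if all 5 edges of H are present in G. Then P[X_H = 1] = p^{5} = (1/6)^{5} = 1/7776.
By linearity of expectation: E[X] = Σ_H E[X_H] = 1296 · p^{5} = 1296 · 1/7776 = 1/6.
Numerically: E[X] ≈ 0.167.

E[X] = 1296 · (1/6)^{5} = 1/6 ≈ 0.167.


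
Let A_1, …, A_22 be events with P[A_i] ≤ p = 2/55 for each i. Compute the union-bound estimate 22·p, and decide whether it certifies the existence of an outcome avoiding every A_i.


Union bound: P[∪_{i=1}^{22} A_i] ≤ Σ_i P[A_i] ≤ 22·p = 22·(2/55) = 4/5.
Numerically: 4/5 ≈ 0.8000000.
Is 4/5 < 1? YES.
Since P[∪ A_i] ≤ 4/5 < 1, the complement has P[∩ A_i^c] ≥ 1 − 4/5 = 1/5 > 0, so some outcome avoids every A_i.

22·p = 4/5 ≈ 0.8000000; existence CERTIFIED by the union bound.


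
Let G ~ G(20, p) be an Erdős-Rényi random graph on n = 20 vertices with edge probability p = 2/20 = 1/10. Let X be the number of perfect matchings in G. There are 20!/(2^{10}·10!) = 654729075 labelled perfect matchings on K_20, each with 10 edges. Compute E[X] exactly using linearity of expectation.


K_20 has 20!/(2^{10}·10!) = 654729075 labelled perfect matchings.
For each such perfect matching H, let X_H = 1 if all 10 edges of H are present in G. Then P[X_H = 1] = p^{10} = (1/10)^{10} = 1/10000000000.
Summing the indicators: E[X] = Σ_H E[X_H] = 654729075 · p^{10} = 654729075 · 1/10000000000 = 26189163/400000000.
Numerically: E[X] ≈ 0.06547.

E[X] = 654729075 · (1/10)^{10} = 26189163/400000000 ≈ 0.06547.


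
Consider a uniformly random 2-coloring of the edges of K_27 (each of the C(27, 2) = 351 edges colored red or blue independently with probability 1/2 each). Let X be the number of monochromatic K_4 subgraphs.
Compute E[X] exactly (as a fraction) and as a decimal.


Let X = Σ_S X_S over the C(27, 4) = 17550 subsets S of size 4, where X_S = 1 if the K_4 on S is monochromatic.
For a fixed S, the K_4 on S has C(4, 2) = 6 edges. P[all 6 edges red] = (1/2)^6, and likewise for blue, so P[monochromatic] = 2·(1/2)^6 = 2^{1 − 6} = 1/32.
By linearity: E[X] = C(27, 4) · 2^{1 − 6} = 17550 · 1/32 = 8775/16.
Numerically: E[X] ≈ 548.43750.

E[X] = C(27,4)·2^(1−C(4,2)) = 8775/16 ≈ 548.43750.


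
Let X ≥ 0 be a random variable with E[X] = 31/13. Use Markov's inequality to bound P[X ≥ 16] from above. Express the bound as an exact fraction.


μ = E[X] = 31/13, a = 16.
Markov: P[X ≥ 16] ≤ μ/a = (31/13)/16 = 31/208.
Numerically: ≈ 0.149038.
(Since a = 16 > μ = 2.384615, the bound 31/208 is < 1 and informative.)

P[X ≥ 16] ≤ 31/208 ≈ 0.149038.


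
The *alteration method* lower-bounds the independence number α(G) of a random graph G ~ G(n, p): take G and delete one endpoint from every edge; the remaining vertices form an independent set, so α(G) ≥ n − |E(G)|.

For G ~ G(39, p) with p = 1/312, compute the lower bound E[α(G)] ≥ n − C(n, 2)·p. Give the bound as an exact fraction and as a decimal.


E[|E(G)|] = C(39, 2)·p = 741 · (1/312) = 19/8.
E[α(G)] ≥ n − E[|E(G)|] = 39 − 19/8 = 293/8.
Numerically: ≈ 36.62500.
(This is only a lower bound; the true E[α(G)] may be larger.)

E[α(G)] ≥ 293/8 ≈ 36.62500.


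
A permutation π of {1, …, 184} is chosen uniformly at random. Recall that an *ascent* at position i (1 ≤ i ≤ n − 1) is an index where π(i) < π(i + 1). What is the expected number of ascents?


Write X = Σ X_I over i = 1, …, 183, with X_I the indicator of one ascent.
There are 183 indicators.
For each fixed i, the pair (π(i), π(i+1)) is a uniformly random ordered pair of distinct values from {1, …, 184}; by symmetry P[π(i) < π(i+1)] = 1/2.
By linearity: E[X] = 183 · (1/2) = (184 − 1) · (1/2) = 183/2 ≈ 91.500000.

E[X] = 183/2 = 91.500000.


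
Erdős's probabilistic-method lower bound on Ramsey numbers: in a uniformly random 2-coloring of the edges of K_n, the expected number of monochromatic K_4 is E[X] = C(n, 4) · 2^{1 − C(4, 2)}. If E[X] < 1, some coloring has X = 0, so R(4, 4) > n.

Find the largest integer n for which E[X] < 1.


We need C(n, 4) · 2^{1 − 6} < 1, i.e. C(n, 4) < 2^{6 − 1} = 32.
Check values of n near the boundary:
  n = 4: C(4, 4) = 1; 1 < 32? YES
  n = 5: C(5, 4) = 5; 5 < 32? YES
  n = 6: C(6, 4) = 15; 15 < 32? YES
  n = 7: C(7, 4) = 35; 35 < 32? NO
  n = 8: C(8, 4) = 70; 70 < 32? NO
  n = 9: C(9, 4) = 126; 126 < 32? NO
The largest n with C(n, 4) < 32 is n = 6 (where E[X] = 15/32 ≈ 0.468750). Hence R(4, 4) > 6, i.e. R(4, 4) ≥ 7.

Largest n = 6; hence R(4, 4) > 6.


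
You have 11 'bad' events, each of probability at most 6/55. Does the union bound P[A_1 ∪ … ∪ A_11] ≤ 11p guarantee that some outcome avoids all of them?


Union bound: P[∪_{i=1}^{11} A_i] ≤ Σ_i P[A_i] ≤ 11·p = 11·(6/55) = 6/5.
Numerically: 6/5 ≈ 1.2000000.
Is 6/5 < 1? NO.
Since the bound 6/5 is ≥ 1, the union bound is uninformative here; it does NOT by itself certify existence.

11·p = 6/5 ≈ 1.2000000; existence NOT certified by the union bound.


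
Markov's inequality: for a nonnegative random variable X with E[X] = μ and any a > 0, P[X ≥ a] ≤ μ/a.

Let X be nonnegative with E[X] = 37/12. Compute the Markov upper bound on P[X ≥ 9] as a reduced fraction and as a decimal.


μ = E[X] = 37/12, a = 9.
Markov: P[X ≥ 9] ≤ μ/a = (37/12)/9 = 37/108.
Numerically: ≈ 0.34259.
(Since a = 9 > μ = 3.08333, the bound 37/108 is < 1 and informative.)

P[X ≥ 9] ≤ 37/108 ≈ 0.34259.


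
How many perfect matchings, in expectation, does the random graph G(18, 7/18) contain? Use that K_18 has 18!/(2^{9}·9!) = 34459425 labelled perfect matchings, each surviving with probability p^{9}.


K_18 has 18!/(2^{9}·9!) = 34459425 labelled perfect matchings.
For each such perfect matching H, let X_H = 1 if all 9 edges of H are present in G. Then P[X_H = 1] = p^{9} = (7/18)^{9} = 40353607/198359290368.
By linearity: E[X] = Σ_H E[X_H] = 34459425 · p^{9} = 34459425 · 40353607/198359290368 = 17167433257975/2448880128.
Numerically: E[X] ≈ 7.01e+03.

E[X] = 34459425 · (7/18)^{9} = 17167433257975/2448880128 ≈ 7.01e+03.


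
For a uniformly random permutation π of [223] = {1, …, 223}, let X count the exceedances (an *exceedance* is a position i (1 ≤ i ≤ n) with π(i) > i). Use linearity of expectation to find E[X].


Write X = Σ_{i=1}^{223} X_i, where X_i = 1_{π(i) > i}.
For each fixed i, π(i) is uniform over {1, …, 223} (marginal of a uniform permutation), so P[π(i) > i] = (n − i)/n. Summing: Σ_{i=1}^{223} (n − i)/n = (0 + 1 + … + 222)/223 = 223(223 − 1)/(2·223) = (223 − 1)/2.
Hence E[X] = Σ_{i=1}^{223} (223 − i)/223 = 111 ≈ 111.0000.

E[X] = 111 = 111.0000.


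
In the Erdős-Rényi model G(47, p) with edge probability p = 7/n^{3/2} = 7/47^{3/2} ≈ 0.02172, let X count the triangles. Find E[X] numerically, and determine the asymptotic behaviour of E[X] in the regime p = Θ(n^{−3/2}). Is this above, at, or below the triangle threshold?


Number of potential triangles: C(47, 3) = 16215.
Each occurs with probability p³ ≈ (0.02172)³ ≈ 1.025307e-05.
By linearity: E[X] = C(47, 3)·p³ ≈ 16215 · 1.025307e-05 ≈ 0.1663.
Since α = 3/2 > 1, p = c/n^{3/2} = o(1/n) is below the triangle threshold p ~ 1/n. Asymptotically E[X] ~ (c³/6)·n^{3(1−α)} = (7³/6)·n^{-1.5} → 0, so by Markov's inequality G has no triangles w.h.p.

E[X] ≈ 0.1663; in regime p = Θ(1/n^{3/2}) E[X] tends to 0 (below the triangle threshold p ~ 1/n).


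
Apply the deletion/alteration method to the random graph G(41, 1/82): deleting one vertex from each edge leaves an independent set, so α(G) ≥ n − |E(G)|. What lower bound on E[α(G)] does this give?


E[|E(G)|] = C(41, 2)·p = 820 · (1/82) = 10.
E[α(G)] ≥ n − E[|E(G)|] = 41 − 10 = 31.
Numerically: ≈ 31.0000.
(This is only a lower bound; the true E[α(G)] may be larger.)

E[α(G)] ≥ 31 ≈ 31.0000.


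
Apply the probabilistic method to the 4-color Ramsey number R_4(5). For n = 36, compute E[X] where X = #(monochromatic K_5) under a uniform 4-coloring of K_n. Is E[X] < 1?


E[X] = C(36, 5) · 4^{1 − 10} = 376992 · 4^{−9} = 376992/262144.
As a reduced fraction: E[X] = 11781/8192 ≈ 1.438110.
Is E[X] < 1? NO.
Since E[X] ≥ 1, the first-moment bound is inconclusive at n = 36; it does NOT by itself certify R_4(5) > 36.

E[X] = 11781/8192 ≈ 1.438110; E[X] ≥ 1; first-moment method inconclusive here.


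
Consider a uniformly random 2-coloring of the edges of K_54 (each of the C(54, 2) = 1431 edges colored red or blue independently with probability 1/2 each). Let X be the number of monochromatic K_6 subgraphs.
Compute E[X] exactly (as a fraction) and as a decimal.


Let X = Σ_S X_S over the C(54, 6) = 25827165 subsets S of size 6, where X_S = 1 if the K_6 on S is monochromatic.
For a fixed S, the K_6 on S has C(6, 2) = 15 edges. P[all 15 edges red] = (1/2)^15, and likewise for blue, so P[monochromatic] = 2·(1/2)^15 = 2^{1 − 15} = 1/16384.
By linearity of expectation: E[X] = C(54, 6) · 2^{1 − 15} = 25827165 · 1/16384 = 25827165/16384.
Numerically: E[X] ≈ 1576.365.

E[X] = C(54,6)·2^(1−C(6,2)) = 25827165/16384 ≈ 1576.365.


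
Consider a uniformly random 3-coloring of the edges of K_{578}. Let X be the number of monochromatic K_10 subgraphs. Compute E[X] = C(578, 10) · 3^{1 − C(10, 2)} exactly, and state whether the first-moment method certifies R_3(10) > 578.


E[X] = C(578, 10) · 3^{1 − 45} = 1060514767274403635480 · 3^{−44} = 1060514767274403635480/984770902183611232881.
As a reduced fraction: E[X] = 1060514767274403635480/984770902183611232881 ≈ 1.0769152.
Is E[X] < 1? NO.
Since E[X] ≥ 1, the first-moment bound is inconclusive at n = 578; it does NOT by itself certify R_3(10) > 578.

E[X] = 1060514767274403635480/984770902183611232881 ≈ 1.0769152; E[X] ≥ 1; first-moment method inconclusive here.


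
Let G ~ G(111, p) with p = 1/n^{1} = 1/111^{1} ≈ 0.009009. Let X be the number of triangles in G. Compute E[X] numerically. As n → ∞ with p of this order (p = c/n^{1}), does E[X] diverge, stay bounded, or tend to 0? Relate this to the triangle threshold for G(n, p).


Number of potential triangles: C(111, 3) = 221815.
Each occurs with probability p³ ≈ (0.009009)³ ≈ 7.3119138e-07.
By linearity: E[X] = C(111, 3)·p³ ≈ 221815 · 7.3119138e-07 ≈ 0.16219.
Here α = 1, so p = 1/n is exactly at the triangle threshold p ~ 1/n. Asymptotically E[X] → c³/6 = 1³/6 = 1/6 ≈ 0.16667, a bounded constant. In this regime the triangle count is asymptotically Poisson(c³/6).

E[X] ≈ 0.16219; in regime p = Θ(1/n^{1}) E[X] stays bounded (at the triangle threshold p ~ 1/n).


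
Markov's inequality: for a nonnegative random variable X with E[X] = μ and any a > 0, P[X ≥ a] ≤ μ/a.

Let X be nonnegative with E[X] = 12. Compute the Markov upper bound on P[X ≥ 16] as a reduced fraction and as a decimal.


μ = E[X] = 12, a = 16.
Markov: P[X ≥ 16] ≤ μ/a = (12)/16 = 3/4.
Numerically: ≈ 0.750000.
(Since a = 16 > μ = 12.000000, the bound 3/4 is < 1 and informative.)

P[X ≥ 16] ≤ 3/4 ≈ 0.750000.


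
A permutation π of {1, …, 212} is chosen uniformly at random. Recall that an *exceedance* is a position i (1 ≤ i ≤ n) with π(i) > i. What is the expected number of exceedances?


Write X = Σ_{i=1}^{212} X_i, where X_i = 1_{π(i) > i}.
For each fixed i, π(i) is uniform over {1, …, 212} (marginal of a uniform permutation), so P[π(i) > i] = (n − i)/n. Summing: Σ_{i=1}^{212} (n − i)/n = (0 + 1 + … + 211)/212 = 212(212 − 1)/(2·212) = (212 − 1)/2.
Hence E[X] = Σ_{i=1}^{212} (212 − i)/212 = 211/2 ≈ 105.5000.

E[X] = 211/2 = 105.5000.


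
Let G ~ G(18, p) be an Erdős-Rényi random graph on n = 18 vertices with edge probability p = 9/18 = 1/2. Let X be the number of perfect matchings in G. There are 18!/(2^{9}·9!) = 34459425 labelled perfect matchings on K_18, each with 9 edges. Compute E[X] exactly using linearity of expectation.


K_18 has 18!/(2^{9}·9!) = 34459425 labelled perfect matchings.
For each such perfect matching H, let X_H = 1 if all 9 edges of H are present in G. Then P[X_H = 1] = p^{9} = (1/2)^{9} = 1/512.
By linearity of expectation: E[X] = Σ_H E[X_H] = 34459425 · p^{9} = 34459425 · 1/512 = 34459425/512.
Numerically: E[X] ≈ 67304.

E[X] = 34459425 · (1/2)^{9} = 34459425/512 ≈ 67304.


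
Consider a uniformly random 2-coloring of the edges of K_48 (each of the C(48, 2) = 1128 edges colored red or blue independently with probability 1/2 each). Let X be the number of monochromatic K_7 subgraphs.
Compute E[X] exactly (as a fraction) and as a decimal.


Let X = Σ_S X_S over the C(48, 7) = 73629072 subsets S of size 7, where X_S = 1 if the K_7 on S is monochromatic.
For a fixed S, the K_7 on S has C(7, 2) = 21 edges. P[all 21 edges red] = (1/2)^21, and likewise for blue, so P[monochromatic] = 2·(1/2)^21 = 2^{1 − 21} = 1/1048576.
Summing: E[X] = C(48, 7) · 2^{1 − 21} = 73629072 · 1/1048576 = 4601817/65536.
Numerically: E[X] ≈ 70.2182.

E[X] = C(48,7)·2^(1−C(7,2)) = 4601817/65536 ≈ 70.2182.


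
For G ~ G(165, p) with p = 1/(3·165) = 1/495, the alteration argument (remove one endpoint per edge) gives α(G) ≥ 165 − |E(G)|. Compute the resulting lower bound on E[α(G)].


E[|E(G)|] = C(165, 2)·p = 13530 · (1/495) = 82/3.
E[α(G)] ≥ n − E[|E(G)|] = 165 − 82/3 = 413/3.
Numerically: ≈ 137.667.
(This is only a lower bound; the true E[α(G)] may be larger.)

E[α(G)] ≥ 413/3 ≈ 137.667.


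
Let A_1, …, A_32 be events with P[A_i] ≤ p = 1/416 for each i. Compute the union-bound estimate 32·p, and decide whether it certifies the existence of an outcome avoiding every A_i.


Union bound: P[∪_{i=1}^{32} A_i] ≤ Σ_i P[A_i] ≤ 32·p = 32·(1/416) = 1/13.
Numerically: 1/13 ≈ 0.077.
Is 1/13 < 1? YES.
Since P[∪ A_i] ≤ 1/13 < 1, the complement has P[∩ A_i^c] ≥ 1 − 1/13 = 12/13 > 0, so some outcome avoids every A_i.

32·p = 1/13 ≈ 0.077; existence CERTIFIED by the union bound.


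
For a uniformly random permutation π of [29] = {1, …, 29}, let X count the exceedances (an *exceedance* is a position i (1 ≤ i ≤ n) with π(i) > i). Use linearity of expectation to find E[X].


Write X = Σ_{i=1}^{29} X_i, where X_i = 1_{π(i) > i}.
For each fixed i, π(i) is uniform over {1, …, 29} (marginal of a uniform permutation), so P[π(i) > i] = (n − i)/n. Summing: Σ_{i=1}^{29} (n − i)/n = (0 + 1 + … + 28)/29 = 29(29 − 1)/(2·29) = (29 − 1)/2.
Hence E[X] = Σ_{i=1}^{29} (29 − i)/29 = 14 ≈ 14.000.

E[X] = 14 = 14.000.


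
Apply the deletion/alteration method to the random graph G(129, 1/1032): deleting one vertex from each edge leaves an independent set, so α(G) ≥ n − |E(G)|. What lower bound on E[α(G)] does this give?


E[|E(G)|] = C(129, 2)·p = 8256 · (1/1032) = 8.
E[α(G)] ≥ n − E[|E(G)|] = 129 − 8 = 121.
Numerically: ≈ 121.0000.
(This is only a lower bound; the true E[α(G)] may be larger.)

E[α(G)] ≥ 121 ≈ 121.0000.


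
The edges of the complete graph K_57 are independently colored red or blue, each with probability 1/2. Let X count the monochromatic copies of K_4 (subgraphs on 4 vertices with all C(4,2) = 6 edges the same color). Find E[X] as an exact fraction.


Let X = Σ_S X_S over the C(57, 4) = 395010 subsets S of size 4, where X_S = 1 if the K_4 on S is monochromatic.
For a fixed S, the K_4 on S has C(4, 2) = 6 edges. P[all 6 edges red] = (1/2)^6, and likewise for blue, so P[monochromatic] = 2·(1/2)^6 = 2^{1 − 6} = 1/32.
Summing: E[X] = C(57, 4) · 2^{1 − 6} = 395010 · 1/32 = 197505/16.
Numerically: E[X] ≈ 12344.062500.

E[X] = C(57,4)·2^(1−C(4,2)) = 197505/16 ≈ 12344.062500.


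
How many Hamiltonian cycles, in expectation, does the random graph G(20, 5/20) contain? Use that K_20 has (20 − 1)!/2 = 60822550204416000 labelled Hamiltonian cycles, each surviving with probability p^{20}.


K_20 has (20 − 1)!/2 = 60822550204416000 labelled Hamiltonian cycles.
For each such Hamiltonian cycle H, let X_H = 1 if all 20 edges of H are present in G. Then P[X_H = 1] = p^{20} = (1/4)^{20} = 1/1099511627776.
By linearity of expectation: E[X] = Σ_H E[X_H] = 60822550204416000 · p^{20} = 60822550204416000 · 1/1099511627776 = 1856156927625/33554432.
Numerically: E[X] ≈ 5.532e+04.

E[X] = 60822550204416000 · (1/4)^{20} = 1856156927625/33554432 ≈ 5.532e+04.


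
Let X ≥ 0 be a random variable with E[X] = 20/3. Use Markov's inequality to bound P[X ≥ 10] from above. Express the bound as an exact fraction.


μ = E[X] = 20/3, a = 10.
Markov: P[X ≥ 10] ≤ μ/a = (20/3)/10 = 2/3.
Numerically: ≈ 0.66667.
(Since a = 10 > μ = 6.66667, the bound 2/3 is < 1 and informative.)

P[X ≥ 10] ≤ 2/3 ≈ 0.66667.


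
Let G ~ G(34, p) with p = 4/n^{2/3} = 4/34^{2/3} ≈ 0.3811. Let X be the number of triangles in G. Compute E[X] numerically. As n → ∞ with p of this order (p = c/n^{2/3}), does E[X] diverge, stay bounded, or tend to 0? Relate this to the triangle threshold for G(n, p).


Number of potential triangles: C(34, 3) = 5984.
Each occurs with probability p³ ≈ (0.3811)³ ≈ 5.536332e-02.
By linearity: E[X] = C(34, 3)·p³ ≈ 5984 · 5.536332e-02 ≈ 331.2941.
Since α = 2/3 < 1, p = c/n^{2/3} ≫ 1/n is above the triangle threshold p ~ 1/n. Asymptotically E[X] ~ (c³/6)·n^{3(1−α)} = (4³/6)·n^{1} → ∞; triangles are abundant w.h.p.

E[X] ≈ 331.2941; in regime p = Θ(1/n^{2/3}) E[X] diverges (above the triangle threshold p ~ 1/n).


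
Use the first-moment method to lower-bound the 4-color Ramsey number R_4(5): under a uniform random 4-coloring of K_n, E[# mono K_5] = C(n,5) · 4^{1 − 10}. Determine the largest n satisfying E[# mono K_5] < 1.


We need C(n, 5) · 4^{1 − 10} < 1, i.e. C(n, 5) < 4^{10 − 1} = 262144.
Check values of n near the boundary:
  n = 32: C(32, 5) = 201376; 201376 < 262144? YES
  n = 33: C(33, 5) = 237336; 237336 < 262144? YES
  n = 34: C(34, 5) = 278256; 278256 < 262144? NO
  n = 35: C(35, 5) = 324632; 324632 < 262144? NO
The largest n with C(n, 5) < 262144 is n = 33 (where E[X] = 29667/32768 ≈ 0.905365). Hence R_4(5) > 33, i.e. R_4(5) ≥ 34.

Largest n = 33; hence R_4(5) > 33.


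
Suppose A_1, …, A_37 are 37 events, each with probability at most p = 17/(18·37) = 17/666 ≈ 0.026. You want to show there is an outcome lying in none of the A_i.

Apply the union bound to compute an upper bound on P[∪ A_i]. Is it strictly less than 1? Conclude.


Union bound: P[∪_{i=1}^{37} A_i] ≤ Σ_i P[A_i] ≤ 37·p = 37·(17/666) = 17/18.
Numerically: 17/18 ≈ 0.944.
Is 17/18 < 1? YES.
Since P[∪ A_i] ≤ 17/18 < 1, the complement has P[∩ A_i^c] ≥ 1 − 17/18 = 1/18 > 0, so some outcome avoids every A_i.

37·p = 17/18 ≈ 0.944; existence CERTIFIED by the union bound.


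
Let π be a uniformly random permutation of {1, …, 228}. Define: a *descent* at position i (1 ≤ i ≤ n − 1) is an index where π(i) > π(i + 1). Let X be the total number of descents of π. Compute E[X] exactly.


Write X = Σ X_I over i = 1, …, 227, with X_I the indicator of one descent.
There are 227 indicators.
For each fixed i, the pair (π(i), π(i+1)) is a uniformly random ordered pair of distinct values from {1, …, 228}; by symmetry P[π(i) > π(i+1)] = 1/2.
By linearity: E[X] = 227 · (1/2) = (228 − 1) · (1/2) = 227/2 ≈ 113.500000.

E[X] = 227/2 = 113.500000.


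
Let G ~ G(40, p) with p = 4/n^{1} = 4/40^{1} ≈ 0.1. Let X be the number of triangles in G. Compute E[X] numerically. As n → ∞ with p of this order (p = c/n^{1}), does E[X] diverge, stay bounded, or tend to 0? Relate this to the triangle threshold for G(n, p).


Number of potential triangles: C(40, 3) = 9880.
Each occurs with probability p³ ≈ (0.1)³ ≈ 1.000000e-03.
By linearity: E[X] = C(40, 3)·p³ ≈ 9880 · 1.000000e-03 ≈ 9.8800.
Here α = 1, so p = 4/n is exactly at the triangle threshold p ~ 1/n. Asymptotically E[X] → c³/6 = 4³/6 = 32/3 ≈ 10.6667, a bounded constant. In this regime the triangle count is asymptotically Poisson(c³/6).

E[X] ≈ 9.8800; in regime p = Θ(1/n^{1}) E[X] stays bounded (at the triangle threshold p ~ 1/n).


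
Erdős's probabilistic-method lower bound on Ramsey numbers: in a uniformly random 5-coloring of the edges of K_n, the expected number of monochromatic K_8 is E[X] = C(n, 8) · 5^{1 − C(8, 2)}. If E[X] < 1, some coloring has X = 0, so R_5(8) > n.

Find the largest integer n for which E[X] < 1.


We need C(n, 8) · 5^{1 − 28} < 1, i.e. C(n, 8) < 5^{28 − 1} = 7450580596923828125.
Check values of n near the boundary:
  n = 859: C(859, 8) = 7115855595170747139; 7115855595170747139 < 7450580596923828125? YES
  n = 860: C(860, 8) = 7182671140665308145; 7182671140665308145 < 7450580596923828125? YES
  n = 861: C(861, 8) = 7250034996615275865; 7250034996615275865 < 7450580596923828125? YES
  n = 862: C(862, 8) = 7317951015318931845; 7317951015318931845 < 7450580596923828125? YES
  n = 863: C(863, 8) = 7386423071602617757; 7386423071602617757 < 7450580596923828125? YES
  n = 864: C(864, 8) = 7455455062926006708; 7455455062926006708 < 7450580596923828125? NO
  n = 865: C(865, 8) = 7525050909487743060; 7525050909487743060 < 7450580596923828125? NO
The largest n with C(n, 8) < 7450580596923828125 is n = 863 (where E[X] = 7386423071602617757/7450580596923828125 ≈ 0.991389). Hence R_5(8) > 863, i.e. R_5(8) ≥ 864.

Largest n = 863; hence R_5(8) > 863.


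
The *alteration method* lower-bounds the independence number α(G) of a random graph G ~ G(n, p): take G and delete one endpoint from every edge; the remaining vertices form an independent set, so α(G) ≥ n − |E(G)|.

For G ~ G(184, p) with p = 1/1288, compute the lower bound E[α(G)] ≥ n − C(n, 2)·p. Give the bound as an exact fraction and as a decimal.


E[|E(G)|] = C(184, 2)·p = 16836 · (1/1288) = 183/14.
E[α(G)] ≥ n − E[|E(G)|] = 184 − 183/14 = 2393/14.
Numerically: ≈ 170.929.
(This is only a lower bound; the true E[α(G)] may be larger.)

E[α(G)] ≥ 2393/14 ≈ 170.929.


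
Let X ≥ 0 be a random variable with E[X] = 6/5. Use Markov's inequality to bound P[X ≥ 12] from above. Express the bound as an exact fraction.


μ = E[X] = 6/5, a = 12.
Markov: P[X ≥ 12] ≤ μ/a = (6/5)/12 = 1/10.
Numerically: ≈ 0.10000.
(Since a = 12 > μ = 1.20000, the bound 1/10 is < 1 and informative.)

P[X ≥ 12] ≤ 1/10 ≈ 0.10000.


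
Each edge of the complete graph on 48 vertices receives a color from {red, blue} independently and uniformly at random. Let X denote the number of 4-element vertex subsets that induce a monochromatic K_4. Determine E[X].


Let X = Σ_S X_S over the C(48, 4) = 194580 subsets S of size 4, where X_S = 1 if the K_4 on S is monochromatic.
For a fixed S, the K_4 on S has C(4, 2) = 6 edges. P[all 6 edges red] = (1/2)^6, and likewise for blue, so P[monochromatic] = 2·(1/2)^6 = 2^{1 − 6} = 1/32.
Summing: E[X] = C(48, 4) · 2^{1 − 6} = 194580 · 1/32 = 48645/8.
Numerically: E[X] ≈ 6080.625000.

E[X] = C(48,4)·2^(1−C(4,2)) = 48645/8 ≈ 6080.625000.


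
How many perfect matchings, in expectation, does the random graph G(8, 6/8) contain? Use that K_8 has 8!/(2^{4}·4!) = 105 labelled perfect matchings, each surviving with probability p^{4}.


K_8 has 8!/(2^{4}·4!) = 105 labelled perfect matchings.
For each such perfect matching H, let X_H = 1 if all 4 edges of H are present in G. Then P[X_H = 1] = p^{4} = (3/4)^{4} = 81/256.
By linearity of expectation: E[X] = Σ_H E[X_H] = 105 · p^{4} = 105 · 81/256 = 8505/256.
Numerically: E[X] ≈ 33.223.

E[X] = 105 · (3/4)^{4} = 8505/256 ≈ 33.223.


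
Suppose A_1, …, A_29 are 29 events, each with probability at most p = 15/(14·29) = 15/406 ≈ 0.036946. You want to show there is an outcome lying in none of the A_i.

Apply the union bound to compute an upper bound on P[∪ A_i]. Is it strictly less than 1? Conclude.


Union bound: P[∪_{i=1}^{29} A_i] ≤ Σ_i P[A_i] ≤ 29·p = 29·(15/406) = 15/14.
Numerically: 15/14 ≈ 1.071429.
Is 15/14 < 1? NO.
Since the bound 15/14 is ≥ 1, the union bound is uninformative here; it does NOT by itself certify existence.

29·p = 15/14 ≈ 1.071429; existence NOT certified by the union bound.


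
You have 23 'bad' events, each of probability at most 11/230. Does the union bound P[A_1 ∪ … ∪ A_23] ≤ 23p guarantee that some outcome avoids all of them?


Union bound: P[∪_{i=1}^{23} A_i] ≤ Σ_i P[A_i] ≤ 23·p = 23·(11/230) = 11/10.
Numerically: 11/10 ≈ 1.1000000.
Is 11/10 < 1? NO.
Since the bound 11/10 is ≥ 1, the union bound is uninformative here; it does NOT by itself certify existence.

23·p = 11/10 ≈ 1.1000000; existence NOT certified by the union bound.


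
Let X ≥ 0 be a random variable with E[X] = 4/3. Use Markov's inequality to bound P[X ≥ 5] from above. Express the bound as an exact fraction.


μ = E[X] = 4/3, a = 5.
Markov: P[X ≥ 5] ≤ μ/a = (4/3)/5 = 4/15.
Numerically: ≈ 0.267.
(Since a = 5 > μ = 1.333, the bound 4/15 is < 1 and informative.)

P[X ≥ 5] ≤ 4/15 ≈ 0.267.


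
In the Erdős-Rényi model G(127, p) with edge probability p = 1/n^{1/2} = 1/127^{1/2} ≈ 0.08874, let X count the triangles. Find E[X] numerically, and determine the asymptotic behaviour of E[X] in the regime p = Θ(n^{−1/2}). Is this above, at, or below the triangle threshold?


Number of potential triangles: C(127, 3) = 333375.
Each occurs with probability p³ ≈ (0.08874)³ ≈ 6.987059e-04.
By linearity: E[X] = C(127, 3)·p³ ≈ 333375 · 6.987059e-04 ≈ 232.9311.
Since α = 1/2 < 1, p = c/n^{1/2} ≫ 1/n is above the triangle threshold p ~ 1/n. Asymptotically E[X] ~ (c³/6)·n^{3(1−α)} = (1³/6)·n^{1.5} → ∞; triangles are abundant w.h.p.

E[X] ≈ 232.9311; in regime p = Θ(1/n^{1/2}) E[X] diverges (above the triangle threshold p ~ 1/n).


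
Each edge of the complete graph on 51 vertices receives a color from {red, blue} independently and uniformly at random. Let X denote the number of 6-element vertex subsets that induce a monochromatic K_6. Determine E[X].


Let X = Σ_S X_S over the C(51, 6) = 18009460 subsets S of size 6, where X_S = 1 if the K_6 on S is monochromatic.
For a fixed S, the K_6 on S has C(6, 2) = 15 edges. P[all 15 edges red] = (1/2)^15, and likewise for blue, so P[monochromatic] = 2·(1/2)^15 = 2^{1 − 15} = 1/16384.
Summing: E[X] = C(51, 6) · 2^{1 − 15} = 18009460 · 1/16384 = 4502365/4096.
Numerically: E[X] ≈ 1099.210205.

E[X] = C(51,6)·2^(1−C(6,2)) = 4502365/4096 ≈ 1099.210205.


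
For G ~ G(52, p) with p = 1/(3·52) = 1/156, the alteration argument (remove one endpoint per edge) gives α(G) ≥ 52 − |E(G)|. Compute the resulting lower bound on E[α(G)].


E[|E(G)|] = C(52, 2)·p = 1326 · (1/156) = 17/2.
E[α(G)] ≥ n − E[|E(G)|] = 52 − 17/2 = 87/2.
Numerically: ≈ 43.500000.
(This is only a lower bound; the true E[α(G)] may be larger.)

E[α(G)] ≥ 87/2 ≈ 43.500000.


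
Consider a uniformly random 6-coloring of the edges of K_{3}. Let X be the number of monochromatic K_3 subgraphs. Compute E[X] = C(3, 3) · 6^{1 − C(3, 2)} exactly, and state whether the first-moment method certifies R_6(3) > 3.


E[X] = C(3, 3) · 6^{1 − 3} = 1 · 6^{−2} = 1/36.
As a reduced fraction: E[X] = 1/36 ≈ 0.0277778.
Is E[X] < 1? YES.
Since E[X] < 1, there exists a 6-coloring of K_{3} with no monochromatic K_3; hence R_6(3) > 3.

E[X] = 1/36 ≈ 0.0277778; E[X] < 1, so R_6(3) > 3.


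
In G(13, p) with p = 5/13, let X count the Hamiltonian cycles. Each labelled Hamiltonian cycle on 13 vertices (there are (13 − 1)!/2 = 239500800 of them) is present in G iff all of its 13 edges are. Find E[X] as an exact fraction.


K_13 has (13 − 1)!/2 = 239500800 labelled Hamiltonian cycles.
For each such Hamiltonian cycle H, let X_H = 1 if all 13 edges of H are present in G. Then P[X_H = 1] = p^{13} = (5/13)^{13} = 1220703125/302875106592253.
Summing the indicators: E[X] = Σ_H E[X_H] = 239500800 · p^{13} = 239500800 · 1220703125/302875106592253 = 292359375000000000/302875106592253.
Numerically: E[X] ≈ 965.3.

E[X] = 239500800 · (5/13)^{13} = 292359375000000000/302875106592253 ≈ 965.3.


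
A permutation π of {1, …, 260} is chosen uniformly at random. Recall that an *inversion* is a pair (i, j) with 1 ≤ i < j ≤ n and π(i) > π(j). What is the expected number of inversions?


Write X = Σ X_I over the C(260, 2) = 33670 pairs i < j, with X_I the indicator of one inversion.
There are 33670 indicators.
For each fixed pair i < j, the values π(i) and π(j) are two distinct elements of {1, …, 260} in uniformly random order; by symmetry P[π(i) > π(j)] = 1/2.
By linearity: E[X] = 33670 · (1/2) = C(260, 2) · (1/2) = 33670/2 = 16835 ≈ 16835.000000.

E[X] = 16835 = 16835.000000.


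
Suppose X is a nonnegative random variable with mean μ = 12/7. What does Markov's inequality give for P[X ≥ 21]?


μ = E[X] = 12/7, a = 21.
Markov: P[X ≥ 21] ≤ μ/a = (12/7)/21 = 4/49.
Numerically: ≈ 0.08163.
(Since a = 21 > μ = 1.71429, the bound 4/49 is < 1 and informative.)

P[X ≥ 21] ≤ 4/49 ≈ 0.08163.


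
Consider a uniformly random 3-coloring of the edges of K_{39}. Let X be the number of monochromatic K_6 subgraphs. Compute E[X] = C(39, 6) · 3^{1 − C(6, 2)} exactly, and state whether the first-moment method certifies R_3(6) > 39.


E[X] = C(39, 6) · 3^{1 − 15} = 3262623 · 3^{−14} = 3262623/4782969.
As a reduced fraction: E[X] = 1087541/1594323 ≈ 0.6821.
Is E[X] < 1? YES.
Since E[X] < 1, there exists a 3-coloring of K_{39} with no monochromatic K_6; hence R_3(6) > 39.

E[X] = 1087541/1594323 ≈ 0.6821; E[X] < 1, so R_3(6) > 39.


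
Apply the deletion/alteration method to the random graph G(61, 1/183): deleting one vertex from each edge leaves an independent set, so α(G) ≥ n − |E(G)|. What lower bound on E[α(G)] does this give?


E[|E(G)|] = C(61, 2)·p = 1830 · (1/183) = 10.
E[α(G)] ≥ n − E[|E(G)|] = 61 − 10 = 51.
Numerically: ≈ 51.00000.
(This is only a lower bound; the true E[α(G)] may be larger.)

E[α(G)] ≥ 51 ≈ 51.00000.


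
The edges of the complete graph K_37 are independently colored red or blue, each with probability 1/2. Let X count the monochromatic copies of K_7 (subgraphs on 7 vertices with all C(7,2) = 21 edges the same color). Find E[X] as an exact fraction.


Let X = Σ_S X_S over the C(37, 7) = 10295472 subsets S of size 7, where X_S = 1 if the K_7 on S is monochromatic.
For a fixed S, the K_7 on S has C(7, 2) = 21 edges. P[all 21 edges red] = (1/2)^21, and likewise for blue, so P[monochromatic] = 2·(1/2)^21 = 2^{1 − 21} = 1/1048576.
Summing: E[X] = C(37, 7) · 2^{1 − 21} = 10295472 · 1/1048576 = 643467/65536.
Numerically: E[X] ≈ 9.819.

E[X] = C(37,7)·2^(1−C(7,2)) = 643467/65536 ≈ 9.819.


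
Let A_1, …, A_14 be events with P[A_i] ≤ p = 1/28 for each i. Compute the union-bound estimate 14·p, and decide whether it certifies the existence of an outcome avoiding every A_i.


Union bound: P[∪_{i=1}^{14} A_i] ≤ Σ_i P[A_i] ≤ 14·p = 14·(1/28) = 1/2.
Numerically: 1/2 ≈ 0.500000.
Is 1/2 < 1? YES.
Since P[∪ A_i] ≤ 1/2 < 1, the complement has P[∩ A_i^c] ≥ 1 − 1/2 = 1/2 > 0, so some outcome avoids every A_i.

14·p = 1/2 ≈ 0.500000; existence CERTIFIED by the union bound.


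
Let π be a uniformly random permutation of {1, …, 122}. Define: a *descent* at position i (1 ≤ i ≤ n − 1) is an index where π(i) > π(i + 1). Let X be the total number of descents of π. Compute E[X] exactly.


Write X = Σ X_I over i = 1, …, 121, with X_I the indicator of one descent.
There are 121 indicators.
For each fixed i, the pair (π(i), π(i+1)) is a uniformly random ordered pair of distinct values from {1, …, 122}; by symmetry P[π(i) > π(i+1)] = 1/2.
By linearity: E[X] = 121 · (1/2) = (122 − 1) · (1/2) = 121/2 ≈ 60.5000.

E[X] = 121/2 = 60.5000.


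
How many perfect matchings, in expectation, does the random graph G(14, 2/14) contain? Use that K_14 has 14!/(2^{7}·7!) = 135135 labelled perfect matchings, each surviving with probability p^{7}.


K_14 has 14!/(2^{7}·7!) = 135135 labelled perfect matchings.
For each such perfect matching H, let X_H = 1 if all 7 edges of H are present in G. Then P[X_H = 1] = p^{7} = (1/7)^{7} = 1/823543.
Summing the indicators: E[X] = Σ_H E[X_H] = 135135 · p^{7} = 135135 · 1/823543 = 19305/117649.
Numerically: E[X] ≈ 0.164.

E[X] = 135135 · (1/7)^{7} = 19305/117649 ≈ 0.164.


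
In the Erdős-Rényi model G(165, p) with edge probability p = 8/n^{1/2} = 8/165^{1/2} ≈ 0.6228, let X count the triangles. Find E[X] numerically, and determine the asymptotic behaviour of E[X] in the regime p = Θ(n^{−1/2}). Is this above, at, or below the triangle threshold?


Number of potential triangles: C(165, 3) = 735130.
Each occurs with probability p³ ≈ (0.6228)³ ≈ 2.4157058e-01.
By linearity: E[X] = C(165, 3)·p³ ≈ 735130 · 2.4157058e-01 ≈ 177585.78155.
Since α = 1/2 < 1, p = c/n^{1/2} ≫ 1/n is above the triangle threshold p ~ 1/n. Asymptotically E[X] ~ (c³/6)·n^{3(1−α)} = (8³/6)·n^{1.5} → ∞; triangles are abundant w.h.p.

E[X] ≈ 177585.78155; in regime p = Θ(1/n^{1/2}) E[X] diverges (above the triangle threshold p ~ 1/n).


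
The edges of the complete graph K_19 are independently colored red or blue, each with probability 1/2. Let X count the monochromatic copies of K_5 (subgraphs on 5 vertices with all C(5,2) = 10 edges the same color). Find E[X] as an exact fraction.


Let X = Σ_S X_S over the C(19, 5) = 11628 subsets S of size 5, where X_S = 1 if the K_5 on S is monochromatic.
For a fixed S, the K_5 on S has C(5, 2) = 10 edges. P[all 10 edges red] = (1/2)^10, and likewise for blue, so P[monochromatic] = 2·(1/2)^10 = 2^{1 − 10} = 1/512.
By linearity of expectation: E[X] = C(19, 5) · 2^{1 − 10} = 11628 · 1/512 = 2907/128.
Numerically: E[X] ≈ 22.71094.

E[X] = C(19,5)·2^(1−C(5,2)) = 2907/128 ≈ 22.71094.
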